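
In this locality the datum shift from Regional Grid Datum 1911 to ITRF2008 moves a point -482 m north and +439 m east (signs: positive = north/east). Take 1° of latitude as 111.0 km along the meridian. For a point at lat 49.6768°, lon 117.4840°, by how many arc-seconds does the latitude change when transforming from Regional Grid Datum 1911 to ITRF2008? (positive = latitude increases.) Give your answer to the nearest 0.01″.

Δφ = -15.63″

1° of latitude = 111.0 km, so Δφ = -482.0 / 111000 = -0.0043423° = -15.632″.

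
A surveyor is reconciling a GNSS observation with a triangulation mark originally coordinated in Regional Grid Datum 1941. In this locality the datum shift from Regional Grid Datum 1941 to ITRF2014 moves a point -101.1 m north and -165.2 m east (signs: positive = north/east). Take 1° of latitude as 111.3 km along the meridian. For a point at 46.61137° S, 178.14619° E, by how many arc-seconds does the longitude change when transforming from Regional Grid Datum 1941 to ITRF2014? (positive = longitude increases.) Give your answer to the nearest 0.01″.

Δλ = -7.78″

At latitude -46.61137°, cos φ = 0.686943.
1° of longitude at this latitude = 111.3 × cos φ = 76.46 km, so Δλ = -165.2 / 76456.8 = -0.0021607° = -7.779″.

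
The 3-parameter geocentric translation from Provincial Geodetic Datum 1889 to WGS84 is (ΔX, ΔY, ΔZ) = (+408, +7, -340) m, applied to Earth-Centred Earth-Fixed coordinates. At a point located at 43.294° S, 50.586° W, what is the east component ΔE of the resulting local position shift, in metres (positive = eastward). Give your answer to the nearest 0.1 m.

ΔE = 319.7 m

The local east axis at (φ, λ) is (−sin λ, cos λ, 0), so ΔE = −sin(-50.586°)·408 + cos(-50.586°)·7 = 319.66 m.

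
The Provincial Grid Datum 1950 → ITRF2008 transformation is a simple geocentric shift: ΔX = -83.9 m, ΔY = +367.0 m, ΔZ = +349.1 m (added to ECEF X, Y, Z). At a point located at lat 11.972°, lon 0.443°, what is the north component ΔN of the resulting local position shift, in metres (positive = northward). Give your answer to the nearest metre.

ΔN = 358 m

The local north axis is (−sin φ cos λ, −sin φ sin λ, cos φ), giving ΔN = 17.403 − 0.589 + 341.507 = 358.32 m.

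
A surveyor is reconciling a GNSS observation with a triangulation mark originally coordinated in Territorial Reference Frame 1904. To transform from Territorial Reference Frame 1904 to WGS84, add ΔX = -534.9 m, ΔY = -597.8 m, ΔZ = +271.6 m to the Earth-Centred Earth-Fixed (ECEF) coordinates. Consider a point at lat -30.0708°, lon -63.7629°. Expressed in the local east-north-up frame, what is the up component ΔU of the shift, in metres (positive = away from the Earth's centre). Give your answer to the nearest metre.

At φ = -30.0708°, λ = -63.7629°: sin φ = -0.501070, cos φ = 0.865407, sin λ = -0.896972, cos λ = 0.442087.
ΔU = cos φ cos λ·ΔX + cos φ sin λ·ΔY + sin φ·ΔZ = (0.865407)(0.442087)(-534.9) + (0.865407)(-0.896972)(-597.8) + (-0.501070)(271.6) = 123.30 m.

ΔU = 123 m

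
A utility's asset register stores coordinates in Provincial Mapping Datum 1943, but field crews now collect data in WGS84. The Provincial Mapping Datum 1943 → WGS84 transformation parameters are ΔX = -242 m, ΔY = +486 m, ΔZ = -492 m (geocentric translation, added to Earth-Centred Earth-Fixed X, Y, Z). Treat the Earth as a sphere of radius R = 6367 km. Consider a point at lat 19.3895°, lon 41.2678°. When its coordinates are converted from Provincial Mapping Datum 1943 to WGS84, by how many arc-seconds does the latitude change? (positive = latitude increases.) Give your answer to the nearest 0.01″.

Δφ = -16.53″

sin φ = 0.331988, cos φ = 0.943284, sin λ = 0.659579, cos λ = 0.751635.
North component: ΔN = −sin φ cos λ·ΔX − sin φ sin λ·ΔY + cos φ·ΔZ = −(0.331988)(0.751635)(-242) − (0.331988)(0.659579)(486) + (0.943284)(-492) = -510.13 m.
1° of latitude spans πR/180 = 111125 m, so Δφ = -510.13 / 111125 × 3600 = -16.526″.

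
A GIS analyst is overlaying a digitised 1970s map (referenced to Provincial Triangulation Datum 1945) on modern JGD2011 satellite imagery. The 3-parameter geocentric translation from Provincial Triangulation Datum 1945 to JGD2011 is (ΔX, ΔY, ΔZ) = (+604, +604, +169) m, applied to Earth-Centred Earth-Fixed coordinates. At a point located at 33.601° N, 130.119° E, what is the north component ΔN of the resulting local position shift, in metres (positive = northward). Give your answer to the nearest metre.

The local north axis is (−sin φ cos λ, −sin φ sin λ, cos φ), giving ΔN = 215.388 − 255.609 + 140.762 = 100.54 m.

ΔN = 101 m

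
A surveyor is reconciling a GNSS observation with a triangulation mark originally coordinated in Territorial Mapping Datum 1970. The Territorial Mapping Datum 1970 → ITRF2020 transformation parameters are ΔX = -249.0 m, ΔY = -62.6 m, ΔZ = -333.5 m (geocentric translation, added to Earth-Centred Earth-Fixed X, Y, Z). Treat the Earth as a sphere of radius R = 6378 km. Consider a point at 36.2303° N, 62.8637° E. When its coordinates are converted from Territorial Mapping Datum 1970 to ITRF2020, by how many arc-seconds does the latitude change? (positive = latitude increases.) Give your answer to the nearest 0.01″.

sin φ = 0.591032, cos φ = 0.806648, sin λ = 0.889924, cos λ = 0.456109.
North component: ΔN = −sin φ cos λ·ΔX − sin φ sin λ·ΔY + cos φ·ΔZ = −(0.591032)(0.456109)(-249.0) − (0.591032)(0.889924)(-62.6) + (0.806648)(-333.5) = -168.97 m.
1° of latitude spans πR/180 = 111317 m, so Δφ = -168.97 / 111317 × 3600 = -5.464″.

Δφ = -5.46″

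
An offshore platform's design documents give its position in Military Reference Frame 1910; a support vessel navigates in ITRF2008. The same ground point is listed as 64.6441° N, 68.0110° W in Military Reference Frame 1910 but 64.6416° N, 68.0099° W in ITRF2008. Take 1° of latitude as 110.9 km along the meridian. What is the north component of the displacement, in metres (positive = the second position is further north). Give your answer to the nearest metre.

Δφ = 64.6416° − 64.6441° = -0.0025°; Δλ = -68.0099° − -68.0110° = +0.0011°.
ΔN = Δφ × 110900 = -277.2 m; ΔE = Δλ × 110900 × cos(64.6441°) = +0.0011 × 110900 × 0.428240 = 52.2 m.

ΔN = -277 m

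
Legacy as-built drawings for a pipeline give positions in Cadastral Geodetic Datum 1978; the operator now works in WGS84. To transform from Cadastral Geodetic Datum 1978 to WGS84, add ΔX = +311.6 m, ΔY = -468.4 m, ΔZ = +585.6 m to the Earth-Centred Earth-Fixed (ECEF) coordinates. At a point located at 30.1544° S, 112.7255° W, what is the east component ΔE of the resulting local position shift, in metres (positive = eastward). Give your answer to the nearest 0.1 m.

ΔE = 468.4 m

At φ = -30.1544°, λ = -112.7255°: sin φ = -0.502332, cos φ = 0.864675, sin λ = -0.922366, cos λ = -0.386317.
ΔE = −sin λ·ΔX + cos λ·ΔY = −(-0.922366)·(311.6) + (-0.386317)·(-468.4) = 468.36 m.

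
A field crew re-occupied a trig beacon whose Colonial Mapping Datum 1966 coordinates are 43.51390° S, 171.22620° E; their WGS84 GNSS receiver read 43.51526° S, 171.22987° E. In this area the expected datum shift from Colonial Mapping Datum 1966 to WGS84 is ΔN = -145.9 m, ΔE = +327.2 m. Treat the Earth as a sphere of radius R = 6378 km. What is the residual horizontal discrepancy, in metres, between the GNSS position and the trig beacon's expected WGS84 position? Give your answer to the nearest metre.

31 m

Observed coordinate differences: Δφ = -0.00136°, Δλ = +0.00367°.
Converting to metres (1° lat = 111317 m, cos φ = 0.725207): observed ΔN = -151.4 m, observed ΔE = 296.3 m.
Subtracting the expected shift leaves a residual of -151.4 − (-145.9) = -5.5 m north and 296.3 − (327.2) = -30.9 m east.
Residual distance = √((-5.5)² + (-30.9)²) = 31.4 m.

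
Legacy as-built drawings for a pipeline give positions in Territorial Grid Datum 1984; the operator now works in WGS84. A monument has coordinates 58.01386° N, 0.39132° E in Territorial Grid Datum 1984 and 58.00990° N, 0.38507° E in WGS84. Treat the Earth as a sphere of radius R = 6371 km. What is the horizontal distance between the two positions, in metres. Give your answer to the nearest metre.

Δφ = 58.00990° − 58.01386° = -0.00396°; Δλ = 0.38507° − 0.39132° = -0.00625°.
1° along a meridian = πR/180 = 111195 m.
ΔN = Δφ × 111195 = -440.3 m; ΔE = Δλ × 111195 × cos(58.01386°) = -0.00625 × 111195 × 0.529714 = -368.1 m.
Distance = √(ΔE² + ΔN²) = √((-368.1)² + (-440.3)²) = 573.9 m.

574 m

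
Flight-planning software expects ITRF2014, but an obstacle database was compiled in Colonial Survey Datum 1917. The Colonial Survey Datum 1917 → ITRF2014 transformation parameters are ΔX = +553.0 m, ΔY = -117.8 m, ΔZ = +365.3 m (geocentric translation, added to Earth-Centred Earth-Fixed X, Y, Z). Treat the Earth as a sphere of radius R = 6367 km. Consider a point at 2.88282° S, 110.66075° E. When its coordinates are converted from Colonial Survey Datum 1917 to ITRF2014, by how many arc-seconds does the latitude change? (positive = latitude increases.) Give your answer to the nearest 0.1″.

sin φ = -0.050293, cos φ = 0.998734, sin λ = 0.935686, cos λ = -0.352834.
North component: ΔN = −sin φ cos λ·ΔX − sin φ sin λ·ΔY + cos φ·ΔZ = −(-0.050293)(-0.352834)(553.0) − (-0.050293)(0.935686)(-117.8) + (0.998734)(365.3) = 349.48 m.
1° of latitude spans πR/180 = 111125 m, so Δφ = 349.48 / 111125 × 3600 = 11.322″.

Δφ = 11.3″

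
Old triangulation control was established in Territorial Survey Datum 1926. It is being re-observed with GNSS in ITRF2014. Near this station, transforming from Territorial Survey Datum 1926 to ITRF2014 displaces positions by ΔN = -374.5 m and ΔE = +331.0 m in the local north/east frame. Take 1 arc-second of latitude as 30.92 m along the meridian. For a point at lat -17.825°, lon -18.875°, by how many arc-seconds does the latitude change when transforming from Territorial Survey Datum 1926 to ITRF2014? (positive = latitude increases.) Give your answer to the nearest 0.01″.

1″ of latitude = 30.92 m, so Δφ = -374.5 / 30.92 = -12.112″.

Δφ = -12.11″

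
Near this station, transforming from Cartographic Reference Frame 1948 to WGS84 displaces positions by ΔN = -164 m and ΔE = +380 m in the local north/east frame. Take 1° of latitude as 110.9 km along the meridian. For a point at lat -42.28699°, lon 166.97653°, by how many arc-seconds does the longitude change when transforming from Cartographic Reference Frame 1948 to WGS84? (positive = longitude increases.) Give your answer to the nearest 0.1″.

Δλ = 16.7″

At latitude -42.28699°, cos φ = 0.739784.
1° of longitude at this latitude = 110.9 × cos φ = 82.04 km, so Δλ = 380.0 / 82042.0 = 0.0046318° = 16.674″.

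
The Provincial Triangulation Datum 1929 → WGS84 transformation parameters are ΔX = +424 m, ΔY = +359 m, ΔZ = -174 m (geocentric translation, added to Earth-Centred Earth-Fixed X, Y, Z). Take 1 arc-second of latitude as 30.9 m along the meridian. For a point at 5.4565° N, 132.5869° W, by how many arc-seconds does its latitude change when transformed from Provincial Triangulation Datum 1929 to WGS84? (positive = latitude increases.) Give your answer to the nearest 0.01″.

sin φ = 0.095090, cos φ = 0.995469, sin λ = -0.736252, cos λ = -0.676708.
North component: ΔN = −sin φ cos λ·ΔX − sin φ sin λ·ΔY + cos φ·ΔZ = −(0.095090)(-0.676708)(424) − (0.095090)(-0.736252)(359) + (0.995469)(-174) = -120.79 m.
1° of latitude spans 3600 × 30.90 = 111240 m, so Δφ = -120.79 / 111240 × 3600 = -3.909″.

Δφ = -3.91″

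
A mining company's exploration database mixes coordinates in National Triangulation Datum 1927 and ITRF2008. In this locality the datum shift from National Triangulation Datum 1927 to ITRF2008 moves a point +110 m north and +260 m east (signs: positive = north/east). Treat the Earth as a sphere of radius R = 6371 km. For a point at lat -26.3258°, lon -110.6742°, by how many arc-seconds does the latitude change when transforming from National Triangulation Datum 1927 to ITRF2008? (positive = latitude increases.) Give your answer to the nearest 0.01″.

On a sphere of radius R, 1 rad of latitude = R, so Δφ = ΔN / R = 110.0 / 6371000 = 1.7266e-05 rad = 3.561″.

Δφ = 3.56″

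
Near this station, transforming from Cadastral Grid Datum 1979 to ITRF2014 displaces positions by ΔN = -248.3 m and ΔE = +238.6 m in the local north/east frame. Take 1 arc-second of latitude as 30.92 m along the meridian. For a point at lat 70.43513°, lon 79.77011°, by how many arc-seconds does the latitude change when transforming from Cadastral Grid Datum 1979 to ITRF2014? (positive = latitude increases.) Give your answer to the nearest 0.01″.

1″ of latitude = 30.92 m, so Δφ = -248.3 / 30.92 = -8.030″.

Δφ = -8.03″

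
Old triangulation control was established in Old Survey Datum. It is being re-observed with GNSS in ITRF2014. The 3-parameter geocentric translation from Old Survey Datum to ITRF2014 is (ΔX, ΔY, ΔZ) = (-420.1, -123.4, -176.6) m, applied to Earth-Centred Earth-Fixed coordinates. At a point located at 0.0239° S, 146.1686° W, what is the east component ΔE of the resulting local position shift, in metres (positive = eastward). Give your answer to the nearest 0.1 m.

The local east axis at (φ, λ) is (−sin λ, cos λ, 0), so ΔE = −sin(-146.1686°)·(-420.1) + cos(-146.1686°)·(-123.4) = -131.39 m.

ΔE = -131.4 m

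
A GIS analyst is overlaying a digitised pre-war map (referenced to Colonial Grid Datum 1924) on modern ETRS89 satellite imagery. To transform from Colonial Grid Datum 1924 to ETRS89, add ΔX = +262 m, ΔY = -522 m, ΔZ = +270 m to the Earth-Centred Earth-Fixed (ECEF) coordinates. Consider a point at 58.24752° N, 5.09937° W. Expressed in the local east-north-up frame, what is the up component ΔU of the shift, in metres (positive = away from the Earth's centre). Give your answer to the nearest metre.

The local up (radial) axis is (cos φ cos λ, cos φ sin λ, sin φ), giving ΔU = 137.332 + 24.417 + 229.589 = 391.34 m.

ΔU = 391 m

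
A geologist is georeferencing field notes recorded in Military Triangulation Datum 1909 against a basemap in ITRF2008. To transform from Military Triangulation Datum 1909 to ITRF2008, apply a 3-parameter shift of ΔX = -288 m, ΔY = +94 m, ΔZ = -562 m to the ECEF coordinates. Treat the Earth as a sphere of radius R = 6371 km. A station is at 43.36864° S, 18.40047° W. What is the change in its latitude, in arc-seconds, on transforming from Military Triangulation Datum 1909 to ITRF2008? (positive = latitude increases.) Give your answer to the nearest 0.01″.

sin φ = -0.686690, cos φ = 0.726951, sin λ = -0.315657, cos λ = 0.948873.
North component: ΔN = −sin φ cos λ·ΔX − sin φ sin λ·ΔY + cos φ·ΔZ = −(-0.686690)(0.948873)(-288) − (-0.686690)(-0.315657)(94) + (0.726951)(-562) = -616.58 m.
1° of latitude spans πR/180 = 111195 m, so Δφ = -616.58 / 111195 × 3600 = -19.962″.

Δφ = -19.96″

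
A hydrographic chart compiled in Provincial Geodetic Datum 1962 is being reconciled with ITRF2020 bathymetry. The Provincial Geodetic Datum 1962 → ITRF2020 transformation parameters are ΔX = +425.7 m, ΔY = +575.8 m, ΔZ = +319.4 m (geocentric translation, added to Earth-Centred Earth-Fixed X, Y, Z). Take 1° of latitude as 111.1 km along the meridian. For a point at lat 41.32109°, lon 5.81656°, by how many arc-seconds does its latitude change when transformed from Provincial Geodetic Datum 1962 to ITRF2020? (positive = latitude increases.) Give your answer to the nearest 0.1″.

sin φ = 0.660278, cos φ = 0.751021, sin λ = 0.101344, cos λ = 0.994851.
North component: ΔN = −sin φ cos λ·ΔX − sin φ sin λ·ΔY + cos φ·ΔZ = −(0.660278)(0.994851)(425.7) − (0.660278)(0.101344)(575.8) + (0.751021)(319.4) = -78.29 m.
1° of latitude spans 111100 m, so Δφ = -78.29 / 111100 × 3600 = -2.537″.

Δφ = -2.5″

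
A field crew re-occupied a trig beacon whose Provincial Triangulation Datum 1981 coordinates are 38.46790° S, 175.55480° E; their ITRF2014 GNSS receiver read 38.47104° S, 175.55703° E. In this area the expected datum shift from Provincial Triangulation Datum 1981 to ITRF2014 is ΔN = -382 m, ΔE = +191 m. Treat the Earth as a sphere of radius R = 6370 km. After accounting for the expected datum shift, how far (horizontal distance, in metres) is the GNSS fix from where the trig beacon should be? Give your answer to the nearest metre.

33 m

Observed coordinate differences: Δφ = -0.00314°, Δλ = +0.00223°.
Converting to metres (1° lat = 111177 m, cos φ = 0.782957): observed ΔN = -349.1 m, observed ΔE = 194.1 m.
Subtracting the expected shift leaves a residual of -349.1 − (-382) = 32.9 m north and 194.1 − (191) = 3.1 m east.
Residual distance = √(32.9² + 3.1²) = 33.0 m.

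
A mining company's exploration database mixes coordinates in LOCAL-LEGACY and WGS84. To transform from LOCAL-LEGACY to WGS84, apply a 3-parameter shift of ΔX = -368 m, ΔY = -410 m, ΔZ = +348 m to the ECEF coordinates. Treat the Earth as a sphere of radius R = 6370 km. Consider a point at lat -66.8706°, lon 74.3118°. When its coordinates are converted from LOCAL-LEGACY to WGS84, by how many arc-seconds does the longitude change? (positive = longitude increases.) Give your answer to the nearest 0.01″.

Δλ = 20.07″

sin φ = -0.919620, cos φ = 0.392809, sin λ = 0.962747, cos λ = 0.270402.
East component: ΔE = −sin λ·ΔX + cos λ·ΔY = −(0.962747)(-368) + (0.270402)(-410) = 243.43 m.
1° of latitude spans πR/180 = 111177 m; at latitude φ, 1° of longitude spans that × cos φ = 43671.5 m, so Δλ = 243.43 / 43671.5 × 3600 = 20.066″.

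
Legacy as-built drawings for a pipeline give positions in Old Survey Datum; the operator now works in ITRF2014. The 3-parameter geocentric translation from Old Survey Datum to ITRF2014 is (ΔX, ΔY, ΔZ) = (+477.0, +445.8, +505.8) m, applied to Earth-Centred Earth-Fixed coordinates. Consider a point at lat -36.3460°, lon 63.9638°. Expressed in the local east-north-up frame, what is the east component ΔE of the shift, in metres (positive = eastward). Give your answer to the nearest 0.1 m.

ΔE = -232.9 m

At φ = -36.3460°, λ = 63.9638°: sin φ = -0.592660, cos φ = 0.805453, sin λ = 0.898517, cos λ = 0.438939.
ΔE = −sin λ·ΔX + cos λ·ΔY = −(0.898517)·(477.0) + (0.438939)·(445.8) = -232.91 m.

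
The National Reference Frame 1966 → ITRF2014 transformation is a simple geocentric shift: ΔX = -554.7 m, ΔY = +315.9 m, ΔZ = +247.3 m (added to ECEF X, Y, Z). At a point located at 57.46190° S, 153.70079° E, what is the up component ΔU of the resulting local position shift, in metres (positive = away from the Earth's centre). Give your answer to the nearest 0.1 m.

The local up (radial) axis is (cos φ cos λ, cos φ sin λ, sin φ), giving ΔU = 267.470 + 75.280 − 208.482 = 134.27 m.

ΔU = 134.3 m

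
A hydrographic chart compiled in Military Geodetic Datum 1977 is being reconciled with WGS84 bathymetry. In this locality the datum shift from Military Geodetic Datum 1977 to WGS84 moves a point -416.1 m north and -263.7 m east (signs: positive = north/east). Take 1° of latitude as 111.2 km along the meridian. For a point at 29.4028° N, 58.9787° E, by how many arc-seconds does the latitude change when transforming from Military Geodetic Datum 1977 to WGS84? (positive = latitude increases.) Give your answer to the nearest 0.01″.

Δφ = -13.47″

1° of latitude = 111.2 km, so Δφ = -416.1 / 111200 = -0.0037419° = -13.471″.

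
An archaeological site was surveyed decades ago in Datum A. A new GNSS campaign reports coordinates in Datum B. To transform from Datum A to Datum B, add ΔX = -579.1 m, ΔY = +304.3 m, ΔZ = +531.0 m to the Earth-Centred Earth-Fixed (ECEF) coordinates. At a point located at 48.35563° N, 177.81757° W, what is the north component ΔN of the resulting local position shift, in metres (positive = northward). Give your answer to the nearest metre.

ΔN = -71 m

At φ = 48.35563°, λ = -177.81757°: sin φ = 0.747284, cos φ = 0.664505, sin λ = -0.038081, cos λ = -0.999275.
ΔN = −sin φ cos λ·ΔX − sin φ sin λ·ΔY + cos φ·ΔZ = −(0.747284)(-0.999275)(-579.1) − (0.747284)(-0.038081)(304.3) + (0.664505)(531.0) = -70.93 m.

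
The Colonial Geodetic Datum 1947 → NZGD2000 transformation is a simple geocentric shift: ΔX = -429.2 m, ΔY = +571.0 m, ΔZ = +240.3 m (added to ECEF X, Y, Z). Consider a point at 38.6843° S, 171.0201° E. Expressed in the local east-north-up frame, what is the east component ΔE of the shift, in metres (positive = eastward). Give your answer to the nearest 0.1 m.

ΔE = -497.0 m

The local east axis at (φ, λ) is (−sin λ, cos λ, 0), so ΔE = −sin(171.0201°)·(-429.2) + cos(171.0201°)·571.0 = -497.01 m.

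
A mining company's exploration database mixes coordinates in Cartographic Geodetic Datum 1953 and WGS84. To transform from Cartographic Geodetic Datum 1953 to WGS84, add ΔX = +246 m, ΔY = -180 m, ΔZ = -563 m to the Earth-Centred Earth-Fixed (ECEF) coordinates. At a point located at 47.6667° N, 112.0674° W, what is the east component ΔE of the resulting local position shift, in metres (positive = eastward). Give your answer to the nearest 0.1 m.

At φ = 47.6667°, λ = -112.0674°: sin φ = 0.739240, cos φ = 0.673442, sin λ = -0.926743, cos λ = -0.375697.
ΔE = −sin λ·ΔX + cos λ·ΔY = −(-0.926743)·(246) + (-0.375697)·(-180) = 295.60 m.

ΔE = 295.6 m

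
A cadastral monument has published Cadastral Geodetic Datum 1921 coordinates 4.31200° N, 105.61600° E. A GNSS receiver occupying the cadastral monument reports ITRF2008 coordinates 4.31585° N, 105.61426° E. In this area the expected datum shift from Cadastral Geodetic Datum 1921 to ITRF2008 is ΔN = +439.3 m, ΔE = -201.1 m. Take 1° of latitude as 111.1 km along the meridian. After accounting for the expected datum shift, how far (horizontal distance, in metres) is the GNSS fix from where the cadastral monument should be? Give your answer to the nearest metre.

14 m

Observed coordinate differences: Δφ = +0.00385°, Δλ = -0.00174°.
Converting to metres (1° lat = 111100 m, cos φ = 0.997169): observed ΔN = 427.7 m, observed ΔE = -192.8 m.
Subtracting the expected shift leaves a residual of 427.7 − (439.3) = -11.6 m north and -192.8 − (-201.1) = 8.3 m east.
Residual distance = √((-11.6)² + 8.3²) = 14.3 m.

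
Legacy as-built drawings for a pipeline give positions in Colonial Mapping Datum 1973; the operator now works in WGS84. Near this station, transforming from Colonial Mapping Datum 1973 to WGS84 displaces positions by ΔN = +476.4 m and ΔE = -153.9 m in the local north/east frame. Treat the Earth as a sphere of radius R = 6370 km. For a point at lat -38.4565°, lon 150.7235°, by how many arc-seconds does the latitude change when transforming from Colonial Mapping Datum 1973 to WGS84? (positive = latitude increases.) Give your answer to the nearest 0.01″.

On a sphere of radius R, 1 rad of latitude = R, so Δφ = ΔN / R = 476.4 / 6370000 = 7.4788e-05 rad = 15.426″.

Δφ = 15.43″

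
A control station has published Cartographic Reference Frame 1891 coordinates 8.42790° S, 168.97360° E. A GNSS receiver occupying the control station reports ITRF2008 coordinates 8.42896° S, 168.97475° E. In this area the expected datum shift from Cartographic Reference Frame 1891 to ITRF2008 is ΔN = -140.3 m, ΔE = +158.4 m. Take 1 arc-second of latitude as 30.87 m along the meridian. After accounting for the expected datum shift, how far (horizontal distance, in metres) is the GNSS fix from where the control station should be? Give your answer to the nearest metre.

39 m

Observed coordinate differences: Δφ = -0.00106°, Δλ = +0.00115°.
Converting to metres (1° lat = 111132 m, cos φ = 0.989201): observed ΔN = -117.8 m, observed ΔE = 126.4 m.
Subtracting the expected shift leaves a residual of -117.8 − (-140.3) = 22.5 m north and 126.4 − (158.4) = -32.0 m east.
Residual distance = √(22.5² + (-32.0)²) = 39.1 m.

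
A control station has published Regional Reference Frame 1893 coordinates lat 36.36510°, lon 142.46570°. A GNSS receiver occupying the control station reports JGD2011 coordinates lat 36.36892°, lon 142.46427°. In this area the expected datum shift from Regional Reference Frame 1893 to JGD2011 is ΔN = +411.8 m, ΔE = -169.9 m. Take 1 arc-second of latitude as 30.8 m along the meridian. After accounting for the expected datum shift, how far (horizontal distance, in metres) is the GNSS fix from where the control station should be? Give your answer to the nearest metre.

44 m

Observed coordinate differences: Δφ = +0.00382°, Δλ = -0.00143°.
Converting to metres (1° lat = 110880 m, cos φ = 0.805255): observed ΔN = 423.6 m, observed ΔE = -127.7 m.
Subtracting the expected shift leaves a residual of 423.6 − (411.8) = 11.8 m north and -127.7 − (-169.9) = 42.2 m east.
Residual distance = √(11.8² + 42.2²) = 43.8 m.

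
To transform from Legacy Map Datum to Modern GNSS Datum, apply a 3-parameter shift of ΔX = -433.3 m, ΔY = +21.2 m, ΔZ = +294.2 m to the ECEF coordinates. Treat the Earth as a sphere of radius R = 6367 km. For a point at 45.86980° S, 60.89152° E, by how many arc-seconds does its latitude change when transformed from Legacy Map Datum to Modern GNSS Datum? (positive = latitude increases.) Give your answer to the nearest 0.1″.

sin φ = -0.717759, cos φ = 0.696291, sin λ = 0.873700, cos λ = 0.486465.
North component: ΔN = −sin φ cos λ·ΔX − sin φ sin λ·ΔY + cos φ·ΔZ = −(-0.717759)(0.486465)(-433.3) − (-0.717759)(0.873700)(21.2) + (0.696291)(294.2) = 66.85 m.
1° of latitude spans πR/180 = 111125 m, so Δφ = 66.85 / 111125 × 3600 = 2.166″.

Δφ = 2.2″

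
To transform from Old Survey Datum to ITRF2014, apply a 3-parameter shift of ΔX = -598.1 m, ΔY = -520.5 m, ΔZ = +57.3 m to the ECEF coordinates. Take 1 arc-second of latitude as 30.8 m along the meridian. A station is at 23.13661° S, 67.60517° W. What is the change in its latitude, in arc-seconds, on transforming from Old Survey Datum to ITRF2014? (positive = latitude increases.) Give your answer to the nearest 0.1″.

sin φ = -0.392925, cos φ = 0.919571, sin λ = -0.924580, cos λ = 0.380987.
North component: ΔN = −sin φ cos λ·ΔX − sin φ sin λ·ΔY + cos φ·ΔZ = −(-0.392925)(0.380987)(-598.1) − (-0.392925)(-0.924580)(-520.5) + (0.919571)(57.3) = 152.25 m.
1° of latitude spans 3600 × 30.80 = 110880 m, so Δφ = 152.25 / 110880 × 3600 = 4.943″.

Δφ = 4.9″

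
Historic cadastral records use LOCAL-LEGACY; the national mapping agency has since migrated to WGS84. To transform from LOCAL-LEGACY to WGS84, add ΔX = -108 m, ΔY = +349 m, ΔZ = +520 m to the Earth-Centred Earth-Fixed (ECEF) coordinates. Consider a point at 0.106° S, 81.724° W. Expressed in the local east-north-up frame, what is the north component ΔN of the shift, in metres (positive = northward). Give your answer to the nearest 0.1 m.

ΔN = 519.3 m

At φ = -0.106°, λ = -81.724°: sin φ = -0.001850, cos φ = 0.999998, sin λ = -0.989586, cos λ = 0.143942.
ΔN = −sin φ cos λ·ΔX − sin φ sin λ·ΔY + cos φ·ΔZ = −(-0.001850)(0.143942)(-108) − (-0.001850)(-0.989586)(349) + (0.999998)(520) = 519.33 m.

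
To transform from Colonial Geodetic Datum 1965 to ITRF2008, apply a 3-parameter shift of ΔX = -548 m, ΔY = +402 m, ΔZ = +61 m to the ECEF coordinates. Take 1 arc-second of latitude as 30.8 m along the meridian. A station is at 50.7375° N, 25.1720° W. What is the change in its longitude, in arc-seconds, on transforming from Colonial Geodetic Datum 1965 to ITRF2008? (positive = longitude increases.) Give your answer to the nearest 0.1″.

sin φ = 0.774255, cos φ = 0.632874, sin λ = -0.425337, cos λ = 0.905035.
East component: ΔE = −sin λ·ΔX + cos λ·ΔY = −(-0.425337)(-548) + (0.905035)(402) = 130.74 m.
1° of latitude spans 3600 × 30.80 = 110880 m; at latitude φ, 1° of longitude spans that × cos φ = 70173.1 m, so Δλ = 130.74 / 70173.1 × 3600 = 6.707″.

Δλ = 6.7″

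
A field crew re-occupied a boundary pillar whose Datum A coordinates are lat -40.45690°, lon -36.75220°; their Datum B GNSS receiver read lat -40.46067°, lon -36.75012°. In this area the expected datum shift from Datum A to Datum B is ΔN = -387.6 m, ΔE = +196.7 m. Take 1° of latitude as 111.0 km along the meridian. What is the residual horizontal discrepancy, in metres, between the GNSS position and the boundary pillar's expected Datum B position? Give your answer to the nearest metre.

37 m

Observed coordinate differences: Δφ = -0.00377°, Δλ = +0.00208°.
Converting to metres (1° lat = 111000 m, cos φ = 0.760894): observed ΔN = -418.5 m, observed ΔE = 175.7 m.
Subtracting the expected shift leaves a residual of -418.5 − (-387.6) = -30.9 m north and 175.7 − (196.7) = -21.0 m east.
Residual distance = √((-30.9)² + (-21.0)²) = 37.3 m.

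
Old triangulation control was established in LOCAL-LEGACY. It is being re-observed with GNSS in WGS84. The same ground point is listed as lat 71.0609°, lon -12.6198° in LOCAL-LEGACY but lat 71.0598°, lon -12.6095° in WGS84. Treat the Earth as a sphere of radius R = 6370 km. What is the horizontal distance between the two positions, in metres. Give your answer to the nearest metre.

391 m

Δφ = 71.0598° − 71.0609° = -0.0011°; Δλ = -12.6095° − -12.6198° = +0.0103°.
1° along a meridian = πR/180 = 111177 m.
ΔN = Δφ × 111177 = -122.3 m; ΔE = Δλ × 111177 × cos(71.0609°) = +0.0103 × 111177 × 0.324563 = 371.7 m.
Distance = √(ΔE² + ΔN²) = √(371.7² + (-122.3)²) = 391.3 m.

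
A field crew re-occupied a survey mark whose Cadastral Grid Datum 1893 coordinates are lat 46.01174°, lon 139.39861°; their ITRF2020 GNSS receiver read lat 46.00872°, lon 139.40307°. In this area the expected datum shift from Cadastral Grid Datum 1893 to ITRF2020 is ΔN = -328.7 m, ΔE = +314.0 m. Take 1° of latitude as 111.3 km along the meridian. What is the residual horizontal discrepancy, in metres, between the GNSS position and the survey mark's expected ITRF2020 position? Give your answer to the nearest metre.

32 m

Observed coordinate differences: Δφ = -0.00302°, Δλ = +0.00446°.
Converting to metres (1° lat = 111300 m, cos φ = 0.694511): observed ΔN = -336.1 m, observed ΔE = 344.8 m.
Subtracting the expected shift leaves a residual of -336.1 − (-328.7) = -7.4 m north and 344.8 − (314.0) = 30.8 m east.
Residual distance = √((-7.4)² + 30.8²) = 31.6 m.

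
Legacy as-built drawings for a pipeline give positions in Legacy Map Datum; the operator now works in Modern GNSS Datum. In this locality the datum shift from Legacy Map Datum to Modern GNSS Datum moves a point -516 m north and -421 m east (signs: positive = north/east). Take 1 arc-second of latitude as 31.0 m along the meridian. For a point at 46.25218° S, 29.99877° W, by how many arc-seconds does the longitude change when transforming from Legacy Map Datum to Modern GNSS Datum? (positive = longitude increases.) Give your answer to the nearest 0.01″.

At latitude -46.25218°, cos φ = 0.691486.
1″ of longitude at this latitude = 31.00 × cos φ = 21.4361 m, so Δλ = -421.0 / 21.4361 = -19.640″.

Δλ = -19.64″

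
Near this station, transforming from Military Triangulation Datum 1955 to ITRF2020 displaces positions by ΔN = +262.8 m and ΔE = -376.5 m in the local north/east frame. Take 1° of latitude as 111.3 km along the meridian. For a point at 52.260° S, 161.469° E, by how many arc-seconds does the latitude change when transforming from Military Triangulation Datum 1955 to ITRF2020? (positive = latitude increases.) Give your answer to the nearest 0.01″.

Δφ = 8.50″

1° of latitude = 111.3 km, so Δφ = 262.8 / 111300 = 0.0023612° = 8.500″.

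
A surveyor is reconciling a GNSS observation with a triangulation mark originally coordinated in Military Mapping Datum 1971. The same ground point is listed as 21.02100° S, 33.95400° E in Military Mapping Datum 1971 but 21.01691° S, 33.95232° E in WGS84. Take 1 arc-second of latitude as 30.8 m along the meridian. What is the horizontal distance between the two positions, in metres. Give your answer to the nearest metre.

486 m

Δφ = -21.01691° − -21.02100° = +0.00409°; Δλ = 33.95232° − 33.95400° = -0.00168°.
1° of latitude = 3600 × 30.80 = 110880 m.
ΔN = Δφ × 110880 = 453.5 m; ΔE = Δλ × 110880 × cos(-21.02100°) = -0.00168 × 110880 × 0.933449 = -173.9 m.
Distance = √(ΔE² + ΔN²) = √((-173.9)² + 453.5²) = 485.7 m.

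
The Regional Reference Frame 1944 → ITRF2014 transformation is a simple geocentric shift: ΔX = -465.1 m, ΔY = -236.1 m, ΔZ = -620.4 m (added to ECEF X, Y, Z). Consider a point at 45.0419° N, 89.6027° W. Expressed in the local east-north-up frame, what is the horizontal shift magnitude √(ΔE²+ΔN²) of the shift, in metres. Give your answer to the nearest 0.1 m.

762.6 m

At φ = 45.0419°, λ = -89.6027°: sin φ = 0.707624, cos φ = 0.706589, sin λ = -0.999976, cos λ = 0.006934.
ΔE = −sin λ·ΔX + cos λ·ΔY = −(-0.999976)·(-465.1) + (0.006934)·(-236.1) = -466.73 m.
ΔN = −sin φ cos λ·ΔX − sin φ sin λ·ΔY + cos φ·ΔZ = −(0.707624)(0.006934)(-465.1) − (0.707624)(-0.999976)(-236.1) + (0.706589)(-620.4) = -603.15 m.
Horizontal magnitude = √(ΔE² + ΔN²) = √((-466.73)² + (-603.15)²) = 762.64 m.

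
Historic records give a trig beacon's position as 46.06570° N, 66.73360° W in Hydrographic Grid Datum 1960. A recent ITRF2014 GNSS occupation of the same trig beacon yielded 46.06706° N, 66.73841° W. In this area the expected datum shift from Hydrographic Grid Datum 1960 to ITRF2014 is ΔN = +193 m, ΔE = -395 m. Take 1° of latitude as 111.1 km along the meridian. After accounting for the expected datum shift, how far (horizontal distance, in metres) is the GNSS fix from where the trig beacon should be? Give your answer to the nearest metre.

48 m

Observed coordinate differences: Δφ = +0.00136°, Δλ = -0.00481°.
Converting to metres (1° lat = 111100 m, cos φ = 0.693833): observed ΔN = 151.1 m, observed ΔE = -370.8 m.
Subtracting the expected shift leaves a residual of 151.1 − (193) = -41.9 m north and -370.8 − (-395) = 24.2 m east.
Residual distance = √((-41.9)² + 24.2²) = 48.4 m.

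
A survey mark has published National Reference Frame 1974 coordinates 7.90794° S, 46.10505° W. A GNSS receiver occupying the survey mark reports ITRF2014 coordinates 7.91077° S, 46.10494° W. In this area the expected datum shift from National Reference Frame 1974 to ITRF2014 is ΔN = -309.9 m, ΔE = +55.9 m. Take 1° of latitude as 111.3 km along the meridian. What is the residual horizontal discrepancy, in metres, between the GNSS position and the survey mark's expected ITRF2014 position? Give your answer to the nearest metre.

44 m

Observed coordinate differences: Δφ = -0.00283°, Δλ = +0.00011°.
Converting to metres (1° lat = 111300 m, cos φ = 0.990490): observed ΔN = -315.0 m, observed ΔE = 12.1 m.
Subtracting the expected shift leaves a residual of -315.0 − (-309.9) = -5.1 m north and 12.1 − (55.9) = -43.8 m east.
Residual distance = √((-5.1)² + (-43.8)²) = 44.1 m.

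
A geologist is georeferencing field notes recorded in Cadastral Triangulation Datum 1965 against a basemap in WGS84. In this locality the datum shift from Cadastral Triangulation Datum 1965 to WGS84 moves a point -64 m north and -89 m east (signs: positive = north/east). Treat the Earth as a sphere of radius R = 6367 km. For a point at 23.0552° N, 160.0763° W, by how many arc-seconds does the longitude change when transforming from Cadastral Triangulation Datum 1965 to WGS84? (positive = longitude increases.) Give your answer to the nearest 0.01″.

Δλ = -3.13″

At latitude 23.0552°, cos φ = 0.920128.
One radian of longitude at latitude φ spans R cos φ, so Δλ = ΔE / (R cos φ) = -89.0 / (6367000 × 0.920128) = -1.5192e-05 rad = -3.134″.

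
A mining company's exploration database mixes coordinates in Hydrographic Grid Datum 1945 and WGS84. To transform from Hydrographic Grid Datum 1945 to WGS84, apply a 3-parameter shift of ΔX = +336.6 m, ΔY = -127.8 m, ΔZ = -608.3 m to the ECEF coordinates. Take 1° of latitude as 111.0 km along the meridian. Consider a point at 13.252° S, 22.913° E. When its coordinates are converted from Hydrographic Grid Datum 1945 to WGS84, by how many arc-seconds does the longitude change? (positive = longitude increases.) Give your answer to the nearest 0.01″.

sin φ = -0.229234, cos φ = 0.973371, sin λ = 0.389333, cos λ = 0.921097.
East component: ΔE = −sin λ·ΔX + cos λ·ΔY = −(0.389333)(336.6) + (0.921097)(-127.8) = -248.77 m.
1° of latitude spans 111000 m; at latitude φ, 1° of longitude spans that × cos φ = 108044.2 m, so Δλ = -248.77 / 108044.2 × 3600 = -8.289″.

Δλ = -8.29″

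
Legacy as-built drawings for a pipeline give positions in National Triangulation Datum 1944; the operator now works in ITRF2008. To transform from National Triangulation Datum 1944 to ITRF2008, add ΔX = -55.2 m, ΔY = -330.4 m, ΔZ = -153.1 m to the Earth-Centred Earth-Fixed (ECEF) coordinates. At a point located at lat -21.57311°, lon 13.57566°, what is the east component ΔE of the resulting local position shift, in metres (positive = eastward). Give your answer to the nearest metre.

At φ = -21.57311°, λ = 13.57566°: sin φ = -0.367688, cos φ = 0.929949, sin λ = 0.234729, cos λ = 0.972061.
ΔE = −sin λ·ΔX + cos λ·ΔY = −(0.234729)·(-55.2) + (0.972061)·(-330.4) = -308.21 m.

ΔE = -308 m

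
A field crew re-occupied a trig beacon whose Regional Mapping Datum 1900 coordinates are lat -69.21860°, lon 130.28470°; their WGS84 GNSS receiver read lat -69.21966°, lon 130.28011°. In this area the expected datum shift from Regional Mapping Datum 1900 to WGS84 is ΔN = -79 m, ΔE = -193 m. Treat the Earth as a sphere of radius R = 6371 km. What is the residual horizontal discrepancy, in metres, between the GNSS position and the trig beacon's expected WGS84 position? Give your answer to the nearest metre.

Observed coordinate differences: Δφ = -0.00106°, Δλ = -0.00459°.
Converting to metres (1° lat = 111195 m, cos φ = 0.354803): observed ΔN = -117.9 m, observed ΔE = -181.1 m.
Subtracting the expected shift leaves a residual of -117.9 − (-79) = -38.9 m north and -181.1 − (-193) = 11.9 m east.
Residual distance = √((-38.9)² + 11.9²) = 40.7 m.

41 m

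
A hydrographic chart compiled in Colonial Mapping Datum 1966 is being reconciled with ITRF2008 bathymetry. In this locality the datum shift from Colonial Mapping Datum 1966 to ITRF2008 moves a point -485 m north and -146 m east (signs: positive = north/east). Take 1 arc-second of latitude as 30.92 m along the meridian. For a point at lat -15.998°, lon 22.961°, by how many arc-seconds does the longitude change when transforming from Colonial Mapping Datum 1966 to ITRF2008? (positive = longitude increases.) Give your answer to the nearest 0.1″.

Δλ = -4.9″

At latitude -15.998°, cos φ = 0.961271.
1″ of longitude at this latitude = 30.92 × cos φ = 29.7225 m, so Δλ = -146.0 / 29.7225 = -4.912″.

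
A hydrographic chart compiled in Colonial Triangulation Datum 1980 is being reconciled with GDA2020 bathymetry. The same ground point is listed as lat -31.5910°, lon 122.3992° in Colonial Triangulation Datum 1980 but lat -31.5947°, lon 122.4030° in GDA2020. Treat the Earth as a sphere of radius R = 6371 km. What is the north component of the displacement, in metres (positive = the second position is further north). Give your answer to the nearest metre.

ΔN = -411 m

Δφ = -31.5947° − -31.5910° = -0.0037°; Δλ = 122.4030° − 122.3992° = +0.0038°.
1° along a meridian = πR/180 = 111195 m.
ΔN = Δφ × 111195 = -411.4 m; ΔE = Δλ × 111195 × cos(-31.5910°) = +0.0038 × 111195 × 0.851809 = 359.9 m.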